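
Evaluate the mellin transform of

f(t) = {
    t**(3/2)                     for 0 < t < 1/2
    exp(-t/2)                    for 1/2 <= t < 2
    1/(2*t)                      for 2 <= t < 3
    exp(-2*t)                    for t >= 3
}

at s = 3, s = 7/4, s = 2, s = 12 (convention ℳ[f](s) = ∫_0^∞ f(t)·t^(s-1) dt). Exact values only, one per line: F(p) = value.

F(3) = -40*exp(-1) + sqrt(2)/144 + 25*exp(-6)/4 + 5/4 + 41*exp(-1/4)/2
F(7/4) = -2*2**(3/4)*uppergamma(7/4, 1) - 101*2**(3/4)/156 + 2**(1/4)*uppergamma(7/4, 6)/4 + 2*3**(3/4)/3 + 2*2**(3/4)*uppergamma(7/4, 1/4)
F(2) = -8*exp(-1) + 7*exp(-6)/4 + sqrt(2)/56 + 1/2 + 5*exp(-1/4)
F(12) = -444436938752*exp(-1) + sqrt(2)/221184 + 175099/22 + 61640757*exp(-6)/16 + 214975636319885*exp(-1/4)/1024

along the cuts 1/2, 2, 3, ℳ[f](s) splits into 4 integrals
on [0, 1/2) integrate f = t**(3/2) against the kernel
∫ over [1/2, 2) of exp(-t/2)·t^(s-1) joins the sum
on [2, 3): add ∫ 1/(2*t)·t^(s-1) dt
∫ exp(-2*t)·t^(s-1) over [3, ∞)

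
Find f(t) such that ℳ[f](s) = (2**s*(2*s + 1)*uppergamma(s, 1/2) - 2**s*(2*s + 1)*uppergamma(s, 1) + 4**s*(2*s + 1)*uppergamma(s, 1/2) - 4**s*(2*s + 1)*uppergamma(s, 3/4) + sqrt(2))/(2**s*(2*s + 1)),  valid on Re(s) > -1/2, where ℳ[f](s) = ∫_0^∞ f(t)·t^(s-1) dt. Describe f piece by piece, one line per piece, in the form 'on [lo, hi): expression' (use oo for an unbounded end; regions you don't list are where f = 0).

cuts at 1/2, 1: linearity sums the 3 kernel integrals
on [0, 1/2) integrate f = sqrt(t) against the kernel
for t in [1/2, 1): the term is ∫ exp(-t)·t^(s-1)
on [1, 3/2): add ∫ exp(-t/2)·t^(s-1) dt

on [0, 1/2): sqrt(t)
on [1/2, 1): exp(-t)
on [1, 3/2): exp(-t/2)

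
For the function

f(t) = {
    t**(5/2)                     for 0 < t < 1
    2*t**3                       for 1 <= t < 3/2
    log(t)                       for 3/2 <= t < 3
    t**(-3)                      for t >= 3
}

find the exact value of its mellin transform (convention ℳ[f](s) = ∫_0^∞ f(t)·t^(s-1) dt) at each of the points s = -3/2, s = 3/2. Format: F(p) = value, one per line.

F(-3/2) = -1/3 - 4*sqrt(6)*log(2)/27 - 2*sqrt(3)*log(3)/27 - 106*sqrt(3)/2187 + 4*sqrt(6)*log(3)/27 + 89*sqrt(6)/81
F(3/2) = -34*sqrt(3)/27 - 7/36 + log(2**(sqrt(6)/2)*3**(-sqrt(6)/2 + 2*sqrt(3))) + 35*sqrt(6)/24

the shared t-power comes off first: t**(3/2) on [0, 1); 2*t**2 on [1, 3/2); log(t)/t on [3/2, 3); …
split f at 1, 3/2, 3: ℳ[f](s) collects 4 kernel integrals
[0, 1) adds the kernel integral of t**(5/2)
on [1, 3/2) integrate f = 2*t**3 against the kernel
segment 3/2 to 3 holds log(t); add its integral
the [3, ∞) slice contributes ∫ t**(-3)·t^(s-1) dt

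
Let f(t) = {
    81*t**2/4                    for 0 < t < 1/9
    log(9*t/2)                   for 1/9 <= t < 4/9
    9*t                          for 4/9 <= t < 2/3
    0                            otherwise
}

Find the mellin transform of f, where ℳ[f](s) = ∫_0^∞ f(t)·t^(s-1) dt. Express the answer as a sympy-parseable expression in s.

reversing the common scale on t: 9*t**2/4 on [0, 1/3); log(3*t/2) on [1/3, 4/3); 3*t on [4/3, 2)
strip the common scale on t: t**2 on [0, 1/2); log(t) on [1/2, 2); 2*t on [2, 3)
linearity at 1/9, 4/9 turns ℳ[f](s) into 3 summed integrals
over [0, 1/9), the kernel integral of 81*t**2/4 enters the sum
segment [1/9, 4/9) carries log(9*t/2); integrate it
for t in [4/9, 2/3): the term is ∫ 9*t·t^(s-1)

(-16*2**(2*s)*s**2*(s + 2) + 4*2**(2*s)*s*(s + 1)*(s + 2)*log(2) - 4*2**(2*s)*(s + 1)*(s + 2) + 24*6**s*s**2*(s + 2) + s**2*(s + 1) + 4*s*(s + 1)*(s + 2)*log(2) + 4*(s + 1)*(s + 2))/(4*9**s*s**2*(s + 1)*(s + 2))
  Re(s) > -2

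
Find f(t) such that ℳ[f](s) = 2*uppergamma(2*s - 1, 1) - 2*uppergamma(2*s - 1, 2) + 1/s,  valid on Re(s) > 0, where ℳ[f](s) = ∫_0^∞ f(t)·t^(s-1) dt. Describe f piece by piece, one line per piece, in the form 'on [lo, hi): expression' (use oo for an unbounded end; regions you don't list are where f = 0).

invert the power substitution to get 1 on [0, 1); exp(-t)/t on [1, 2)
undo the shared t-power: t on [0, 1); exp(-t) on [1, 2)
cuts at 1: linearity sums the 2 kernel integrals
piece [0, 1): integrate 1 against the kernel
for t in [1, 4): the term is ∫ exp(-sqrt(t))/sqrt(t)·t^(s-1)

on [0, 1): 1
on [1, 4): exp(-sqrt(t))/sqrt(t)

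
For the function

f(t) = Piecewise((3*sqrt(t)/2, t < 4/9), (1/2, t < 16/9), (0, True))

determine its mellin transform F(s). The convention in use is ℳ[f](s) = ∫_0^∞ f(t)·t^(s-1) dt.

2**(2*s - 1)*(4**s*(2*s + 1) + 2*s - 1)/(9**s*s*(2*s + 1))
  Re(s) > -1/2

strip the power substitution: 3*t/2 on [0, 2/3); 1/2 on [2/3, 4/3)
strip the common scale on t: t on [0, 1); 1/2 on [1, 2)
the 2 pieces separated at 4/9 each add one integral
the [0, 4/9) slice contributes ∫ 3*sqrt(t)/2·t^(s-1) dt
piece [4/9, 16/9): integrate 1/2 against the kernel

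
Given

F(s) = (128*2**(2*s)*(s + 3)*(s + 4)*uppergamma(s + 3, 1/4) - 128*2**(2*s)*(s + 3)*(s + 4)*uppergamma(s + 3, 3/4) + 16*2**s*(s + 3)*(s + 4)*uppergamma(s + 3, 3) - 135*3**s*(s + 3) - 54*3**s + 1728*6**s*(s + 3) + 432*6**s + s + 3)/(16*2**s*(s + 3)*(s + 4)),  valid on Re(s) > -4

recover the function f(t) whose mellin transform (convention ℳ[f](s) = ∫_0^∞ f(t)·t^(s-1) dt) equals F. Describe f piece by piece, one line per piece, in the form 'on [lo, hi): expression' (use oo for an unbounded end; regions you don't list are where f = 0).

undo the shared t-power: t**3 on [0, 1/2); t**2*exp(-t/2) on [1/2, 3/2); t**2*(t + 1) on [3/2, 3); …
invert the shared t-power to get t**2 on [0, 1/2); t*exp(-t/2) on [1/2, 3/2); t*(t + 1) on [3/2, 3); …
back out the shared t-power: t on [0, 1/2); exp(-t/2) on [1/2, 3/2); t + 1 on [3/2, 3); …
split f at 1/2, 3/2, 3: ℳ[f](s) collects 4 kernel integrals
segment [0, 1/2) carries t**4; integrate it
on [1/2, 3/2) integrate f = t**3*exp(-t/2) against the kernel
the [3/2, 3) slice contributes ∫ t**3*(t + 1)·t^(s-1) dt
piece [3, ∞): integrate t**3*exp(-t) against the kernel

on [0, 1/2): t**4
on [1/2, 3/2): t**3*exp(-t/2)
on [3/2, 3): t**3*(t + 1)
on [3, oo): t**3*exp(-t)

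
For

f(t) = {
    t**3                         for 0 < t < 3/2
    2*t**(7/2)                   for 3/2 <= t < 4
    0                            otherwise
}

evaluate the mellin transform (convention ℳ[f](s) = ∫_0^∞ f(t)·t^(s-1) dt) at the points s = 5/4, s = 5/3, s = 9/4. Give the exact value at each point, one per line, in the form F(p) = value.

F(5/4) = -81*2**(1/4)*3**(3/4)/76 + 81*2**(3/4)*3**(1/4)/136 + 4096*sqrt(2)/19
F(5/3) = -729*2**(5/6)*3**(1/6)/496 + 243*2**(1/3)*3**(2/3)/448 + 12288*2**(1/3)/31
F(9/4) = -243*2**(1/4)*3**(3/4)/184 + 81*2**(3/4)*3**(1/4)/112 + 16384*sqrt(2)/23

f breaks at 3/2 into 2 integrals to sum
the [0, 3/2) slice contributes ∫ t**3·t^(s-1) dt
over [3/2, 4), the kernel integral of 2*t**(7/2) enters the sum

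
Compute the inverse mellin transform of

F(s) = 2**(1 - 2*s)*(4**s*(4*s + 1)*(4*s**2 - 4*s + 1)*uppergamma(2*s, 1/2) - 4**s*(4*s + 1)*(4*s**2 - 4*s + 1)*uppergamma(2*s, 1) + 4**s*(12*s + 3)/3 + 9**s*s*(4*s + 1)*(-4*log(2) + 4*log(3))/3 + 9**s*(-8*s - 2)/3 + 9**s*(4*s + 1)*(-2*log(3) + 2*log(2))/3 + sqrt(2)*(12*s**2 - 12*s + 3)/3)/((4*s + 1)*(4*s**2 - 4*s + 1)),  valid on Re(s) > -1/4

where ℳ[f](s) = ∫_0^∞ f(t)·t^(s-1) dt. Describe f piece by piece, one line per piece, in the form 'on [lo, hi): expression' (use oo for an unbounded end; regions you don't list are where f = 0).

undo the power substitution: sqrt(t) on [0, 1/2); exp(-t) on [1/2, 1); log(t)/t on [1, 3/2)
decompose at 1/4, 1; ℳ[f](s) sums the 3 pieces' integrals
over [0, 1/4), the kernel integral of t**(1/4) enters the sum
the [1/4, 1) slice contributes ∫ exp(-sqrt(t))·t^(s-1) dt
on [1, 9/4) integrate f = log(sqrt(t))/sqrt(t) against the kernel

on [0, 1/4): t**(1/4)
on [1/4, 1): exp(-sqrt(t))
on [1, 9/4): log(sqrt(t))/sqrt(t)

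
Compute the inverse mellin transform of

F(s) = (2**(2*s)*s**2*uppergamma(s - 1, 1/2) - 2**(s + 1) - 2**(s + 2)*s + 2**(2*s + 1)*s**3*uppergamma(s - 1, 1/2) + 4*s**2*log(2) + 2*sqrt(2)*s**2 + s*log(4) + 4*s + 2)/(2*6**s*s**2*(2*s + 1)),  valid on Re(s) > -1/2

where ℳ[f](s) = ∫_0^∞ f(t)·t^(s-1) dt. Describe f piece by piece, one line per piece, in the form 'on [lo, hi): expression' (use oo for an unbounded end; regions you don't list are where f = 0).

invert the common scale on t to get sqrt(t) on [0, 1/2); log(t) on [1/2, 1); exp(-t/2)/t on [1, ∞)
reversing the shared t-power: t**(3/2) on [0, 1/2); t*log(t) on [1/2, 1); exp(-t/2) on [1, ∞)
slice at 1/6, 1/3, transform all 3 pieces, and sum them
∫ over [0, 1/6) of sqrt(3)*sqrt(t)·t^(s-1) joins the sum
segment [1/6, 1/3) carries log(3*t); integrate it
piece [1/3, ∞): integrate exp(-3*t/2)/(3*t) against the kernel

on [0, 1/6): sqrt(3)*sqrt(t)
on [1/6, 1/3): log(3*t)
on [1/3, oo): exp(-3*t/2)/(3*t)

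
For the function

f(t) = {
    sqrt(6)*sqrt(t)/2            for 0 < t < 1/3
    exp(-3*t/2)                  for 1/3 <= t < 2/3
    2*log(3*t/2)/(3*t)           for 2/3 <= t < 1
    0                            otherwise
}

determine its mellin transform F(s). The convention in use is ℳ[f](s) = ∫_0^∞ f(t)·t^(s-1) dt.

3**(-s - 1)*(3*2**s*(2*s + 1)*(s**2 - 2*s + 1)*uppergamma(s, 1/2) - 3*2**s*(2*s + 1)*(s**2 - 2*s + 1)*uppergamma(s, 1) + 2**s*(6*s + 3) + 3**s*s*(2*s + 1)*(-2*log(2) + 2*log(3)) + 3**s*(-4*s - 2) + 3**s*(2*s + 1)*(-2*log(3) + 2*log(2)) + sqrt(2)*(3*s**2 - 6*s + 3))/((2*s + 1)*(s**2 - 2*s + 1))
  Re(s) > -1/2

peel off the common scale on t: sqrt(t) on [0, 1/2); exp(-t) on [1/2, 1); log(t)/t on [1, 3/2)
split f at 1/3, 2/3: ℳ[f](s) collects 3 kernel integrals
segment 0 to 1/3 holds sqrt(6)*sqrt(t)/2; add its integral
over [1/3, 2/3), the kernel integral of exp(-3*t/2) enters the sum
over [2/3, 1), the kernel integral of 2*log(3*t/2)/(3*t) enters the sum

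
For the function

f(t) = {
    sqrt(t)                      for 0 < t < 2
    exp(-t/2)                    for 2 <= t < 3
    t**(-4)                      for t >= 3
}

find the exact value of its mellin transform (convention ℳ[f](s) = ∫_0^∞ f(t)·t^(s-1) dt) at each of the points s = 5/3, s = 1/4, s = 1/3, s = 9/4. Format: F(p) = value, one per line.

F(5/3) = -2*2**(2/3)*uppergamma(5/3, 3/2) + 3**(2/3)/63 + 2*2**(2/3)*uppergamma(5/3, 1) + 24*2**(1/6)/13
F(1/4) = -2**(1/4)*uppergamma(1/4, 3/2) + 4*3**(1/4)/1215 + 2**(1/4)*uppergamma(1/4, 1) + 4*2**(3/4)/3
F(1/3) = -2**(1/3)*uppergamma(1/3, 3/2) + 3**(1/3)/297 + 2**(1/3)*uppergamma(1/3, 1) + 6*2**(5/6)/5
F(9/4) = -4*2**(1/4)*uppergamma(9/4, 3/2) + 4*3**(1/4)/63 + 16*2**(3/4)/11 + 4*2**(1/4)*uppergamma(9/4, 1)

decompose at 2, 3; ℳ[f](s) sums the 3 pieces' integrals
on [0, 2): add ∫ sqrt(t)·t^(s-1) dt
the [2, 3) slice contributes ∫ exp(-t/2)·t^(s-1) dt
between 3 and ∞ the integrand is t**(-4)·t^(s-1)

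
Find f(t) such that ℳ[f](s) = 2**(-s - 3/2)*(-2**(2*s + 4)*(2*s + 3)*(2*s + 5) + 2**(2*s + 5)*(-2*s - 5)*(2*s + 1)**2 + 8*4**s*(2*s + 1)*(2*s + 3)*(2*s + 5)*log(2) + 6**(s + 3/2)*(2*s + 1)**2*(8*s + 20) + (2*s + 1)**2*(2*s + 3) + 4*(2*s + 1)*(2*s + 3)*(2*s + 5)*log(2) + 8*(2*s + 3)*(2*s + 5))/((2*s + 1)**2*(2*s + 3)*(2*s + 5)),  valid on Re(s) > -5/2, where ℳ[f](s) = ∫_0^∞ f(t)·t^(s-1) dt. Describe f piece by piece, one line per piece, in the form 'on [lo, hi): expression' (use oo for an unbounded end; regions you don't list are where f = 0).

on [0, 1/2): t**(5/2)
on [1/2, 2): sqrt(t)*log(t)
on [2, 3): 2*t**(3/2)

peel off the shared t-power: t**2 on [0, 1/2); log(t) on [1/2, 2); 2*t on [2, 3)
integrate the 3 segments split at 1/2, 2, then add the results
∫ t**(5/2)·t^(s-1) over [0, 1/2)
∫ sqrt(t)*log(t)·t^(s-1) over [1/2, 2)
piece [2, 3): integrate 2*t**(3/2) against the kernel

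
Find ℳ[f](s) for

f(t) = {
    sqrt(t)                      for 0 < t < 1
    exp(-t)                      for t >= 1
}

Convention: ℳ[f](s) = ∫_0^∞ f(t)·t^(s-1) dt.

((2*s + 1)*uppergamma(s, 1) + 2)/(2*s + 1)
  Re(s) > -1/2

decompose at 1; ℳ[f](s) sums the 2 pieces' integrals
the [0, 1) slice contributes ∫ sqrt(t)·t^(s-1) dt
over [1, ∞), the kernel integral of exp(-t) enters the sum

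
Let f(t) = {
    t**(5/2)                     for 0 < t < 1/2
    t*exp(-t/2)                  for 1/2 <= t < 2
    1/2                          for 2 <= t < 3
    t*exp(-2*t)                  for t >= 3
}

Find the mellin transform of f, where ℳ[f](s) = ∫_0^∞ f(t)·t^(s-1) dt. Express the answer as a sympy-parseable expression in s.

(2*24**s*s*(2*s + 5)*uppergamma(s + 1, 1/4) - 2*24**s*s*(2*s + 5)*uppergamma(s + 1, 1) - 24**s*(2*s + 5)/2 + 36**s*(2*s + 5)/2 + 6**s*s*(2*s + 5)*uppergamma(s + 1, 6)/2 + sqrt(2)*6**s*s/4)/(12**s*s*(2*s + 5))
  Re(s) > -5/2

reversing the shared t-power: t**(3/2) on [0, 1/2); exp(-t/2) on [1/2, 2); 1/(2*t) on [2, 3); …
linearity at 1/2, 2, 3 turns ℳ[f](s) into 4 summed integrals
segment [0, 1/2) carries t**(5/2); integrate it
[1/2, 2) adds the kernel integral of t*exp(-t/2)
piece [2, 3): integrate 1/2 against the kernel
segment 3 to ∞ holds t*exp(-2*t); add its integral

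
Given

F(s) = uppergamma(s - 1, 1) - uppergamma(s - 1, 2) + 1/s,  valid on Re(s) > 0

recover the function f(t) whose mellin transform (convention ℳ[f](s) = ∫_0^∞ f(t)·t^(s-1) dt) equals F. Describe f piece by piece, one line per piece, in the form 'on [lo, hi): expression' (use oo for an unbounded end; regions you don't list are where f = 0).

remove the shared t-power first: t on [0, 1); exp(-t) on [1, 2)
along the cuts 1, ℳ[f](s) splits into 2 integrals
over [0, 1), the kernel integral of 1 enters the sum
segment 1 to 2 holds exp(-t)/t; add its integral

on [0, 1): 1
on [1, 2): exp(-t)/t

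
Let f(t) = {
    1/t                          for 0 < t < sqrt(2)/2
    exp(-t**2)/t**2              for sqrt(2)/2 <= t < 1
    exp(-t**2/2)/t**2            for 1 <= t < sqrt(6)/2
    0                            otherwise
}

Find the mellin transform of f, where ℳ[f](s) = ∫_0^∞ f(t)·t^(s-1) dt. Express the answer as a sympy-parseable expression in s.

(2*2**(s/2)*(s - 1)*uppergamma(s/2 - 1, 1/2) - 2*2**(s/2)*(s - 1)*uppergamma(s/2 - 1, 1) + 2**s*(s - 1)*uppergamma(s/2 - 1, 1/2) - 2**s*(s - 1)*uppergamma(s/2 - 1, 3/4) + 4*sqrt(2))/(4*2**(s/2)*(s - 1))
  Re(s) > 1

the power substitution comes off first: 1/sqrt(t) on [0, 1/2); exp(-t)/t on [1/2, 1); exp(-t/2)/t on [1, 3/2)
back out the shared t-power: sqrt(t) on [0, 1/2); exp(-t) on [1/2, 1); exp(-t/2) on [1, 3/2)
linearity at sqrt(2)/2, 1 turns ℳ[f](s) into 3 summed integrals
[0, sqrt(2)/2) adds the kernel integral of 1/t
∫ exp(-t**2)/t**2·t^(s-1) over [sqrt(2)/2, 1)
on [1, sqrt(6)/2): add ∫ exp(-t**2/2)/t**2·t^(s-1) dt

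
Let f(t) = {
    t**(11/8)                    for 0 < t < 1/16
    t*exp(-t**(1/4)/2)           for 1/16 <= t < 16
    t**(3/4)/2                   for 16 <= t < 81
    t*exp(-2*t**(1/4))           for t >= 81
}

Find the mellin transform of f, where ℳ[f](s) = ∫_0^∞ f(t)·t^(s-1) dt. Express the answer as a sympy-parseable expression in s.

remove the shared t-power first: t**(3/8) on [0, 1/16); exp(-t**(1/4)/2) on [1/16, 16); 1/(2*t**(1/4)) on [16, 81); …
peel off the power substitution: t**(3/4) on [0, 1/4); exp(-sqrt(t)/2) on [1/4, 4); 1/(2*sqrt(t)) on [4, 9); …
the power substitution comes off first: t**(3/2) on [0, 1/2); exp(-t/2) on [1/2, 2); 1/(2*t) on [2, 3); …
split f at 1/16, 16, 81: ℳ[f](s) collects 4 kernel integrals
between 0 and 1/16 the integrand is t**(11/8)·t^(s-1)
∫ t*exp(-t**(1/4)/2)·t^(s-1) over [1/16, 16)
segment 16 to 81 holds t**(3/4)/2; add its integral
on [81, ∞): add ∫ t*exp(-2*t**(1/4))·t^(s-1) dt

(1296**s*(4*s + 3)*(8*s + 11)*uppergamma(4*s + 4, 6)/4 + 1296**s*sqrt(2)*(4*s + 3)/8 + 64*331776**s*(4*s + 3)*(8*s + 11)*uppergamma(4*s + 4, 1/4) - 64*331776**s*(4*s + 3)*(8*s + 11)*uppergamma(4*s + 4, 1) - 16*331776**s*(8*s + 11) + 54*6**(8*s)*(8*s + 11))/(20736**s*(4*s + 3)*(8*s + 11))
  Re(s) > -11/8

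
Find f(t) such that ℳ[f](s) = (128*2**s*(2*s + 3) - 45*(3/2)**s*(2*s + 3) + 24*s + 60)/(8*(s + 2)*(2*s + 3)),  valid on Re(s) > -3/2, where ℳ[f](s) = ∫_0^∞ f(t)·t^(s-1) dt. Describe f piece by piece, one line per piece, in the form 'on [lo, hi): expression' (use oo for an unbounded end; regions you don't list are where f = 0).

on [0, 1): 3*t**(3/2)
on [1, 3/2): 3*t**2/2
on [3/2, 2): 4*t**2

along the cuts 1, 3/2, ℳ[f](s) splits into 3 integrals
on [0, 1): add ∫ 3*t**(3/2)·t^(s-1) dt
over [1, 3/2), the kernel integral of 3*t**2/2 enters the sum
for t in [3/2, 2): the term is ∫ 4*t**2·t^(s-1)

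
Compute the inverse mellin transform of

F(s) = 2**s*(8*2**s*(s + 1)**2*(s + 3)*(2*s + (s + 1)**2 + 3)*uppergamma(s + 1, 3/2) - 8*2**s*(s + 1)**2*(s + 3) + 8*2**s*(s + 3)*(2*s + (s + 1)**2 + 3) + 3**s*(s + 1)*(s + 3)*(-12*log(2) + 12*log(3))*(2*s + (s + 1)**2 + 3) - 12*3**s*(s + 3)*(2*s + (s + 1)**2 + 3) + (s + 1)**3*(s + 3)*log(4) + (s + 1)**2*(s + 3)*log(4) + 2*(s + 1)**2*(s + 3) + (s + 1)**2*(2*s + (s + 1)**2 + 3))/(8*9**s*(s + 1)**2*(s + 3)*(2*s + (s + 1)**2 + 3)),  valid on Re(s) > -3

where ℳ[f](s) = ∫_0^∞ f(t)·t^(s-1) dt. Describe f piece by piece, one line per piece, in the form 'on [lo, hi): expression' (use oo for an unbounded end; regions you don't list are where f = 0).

on [0, 2/9): 729*t**3/64
on [2/9, 4/9): 81*t**2*log(9*t/4)/16
on [4/9, 2/3): 9*t*log(9*t/4)/4
on [2/3, oo): 9*t*exp(-9*t/4)/4

peel off the common scale on t: 27*t**3/8 on [0, 1/3); 9*t**2*log(3*t/2)/4 on [1/3, 2/3); 3*t*log(3*t/2)/2 on [2/3, 1); …
strip the common scale on t: t**3 on [0, 1/2); t**2*log(t) on [1/2, 1); t*log(t) on [1, 3/2); …
undo the shared t-power: t**2 on [0, 1/2); t*log(t) on [1/2, 1); log(t) on [1, 3/2); …
decompose at 2/9, 4/9, 2/3; ℳ[f](s) sums the 4 pieces' integrals
segment [0, 2/9) carries 729*t**3/64; integrate it
∫ over [2/9, 4/9) of 81*t**2*log(9*t/4)/16·t^(s-1) joins the sum
[4/9, 2/3) adds the kernel integral of 9*t*log(9*t/4)/4
the [2/3, ∞) slice contributes ∫ 9*t*exp(-9*t/4)/4·t^(s-1) dt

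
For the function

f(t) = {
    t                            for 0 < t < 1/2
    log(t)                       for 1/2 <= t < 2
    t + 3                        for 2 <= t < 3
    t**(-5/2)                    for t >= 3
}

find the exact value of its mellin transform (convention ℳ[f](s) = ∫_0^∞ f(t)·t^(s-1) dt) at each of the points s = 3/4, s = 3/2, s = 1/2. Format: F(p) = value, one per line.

summing 4 kernel integrals split by 1/2, 2, 3 yields ℳ[f](s)
∫ over [0, 1/2) of t·t^(s-1) joins the sum
over [1/2, 2), the kernel integral of log(t) enters the sum
∫ (t + 3)·t^(s-1) over [2, 3)
over [3, ∞), the kernel integral of t**(-5/2) enters the sum

F(3/4) = 2**(1/4)*(-436*sqrt(2) + 2*2**(3/4)*3**(1/4) + 65 + log(2**(42 + 84*sqrt(2))) + 180*6**(3/4))/63
F(3/2) = sqrt(2)*(-1139 + 30*sqrt(2) + 270*log(2) + 864*sqrt(6))/180
F(1/2) = sqrt(2)*(-330 + sqrt(2) + 108*log(2) + 144*sqrt(6))/36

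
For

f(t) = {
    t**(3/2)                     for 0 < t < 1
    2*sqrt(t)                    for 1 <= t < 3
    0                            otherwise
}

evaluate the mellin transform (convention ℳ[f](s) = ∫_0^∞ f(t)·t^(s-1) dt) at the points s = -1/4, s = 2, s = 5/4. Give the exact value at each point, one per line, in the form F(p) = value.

f breaks at 1 into 2 integrals to sum
on [0, 1) integrate f = t**(3/2) against the kernel
∫ 2*sqrt(t)·t^(s-1) over [1, 3)

F(-1/4) = -36/5 + 8*3**(1/4)
F(2) = -18/35 + 36*sqrt(3)/5
F(5/4) = -60/77 + 24*3**(3/4)/7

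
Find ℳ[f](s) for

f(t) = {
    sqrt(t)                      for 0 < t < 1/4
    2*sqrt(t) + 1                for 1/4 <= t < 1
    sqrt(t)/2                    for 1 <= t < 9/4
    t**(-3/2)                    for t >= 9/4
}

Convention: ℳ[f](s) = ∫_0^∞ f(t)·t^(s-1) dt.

(270*2**(2*s)*s*(2*s - 3) + 54*2**(2*s)*(2*s - 3) + 81*3**(2*s)*s*(2*s - 3) - 32*9**s*s*(2*s + 1) - 162*s*(2*s - 3) - 108*s + 162)/(54*2**(2*s)*s*(2*s - 3)*(2*s + 1))
  -1/2 < Re(s) < 3/2

back out the power substitution: t on [0, 1/2); 2*t + 1 on [1/2, 1); t/2 on [1, 3/2); …
cuts at 1/4, 1, 9/4: linearity sums the 4 kernel integrals
on [0, 1/4) integrate f = sqrt(t) against the kernel
∫ over [1/4, 1) of (2*sqrt(t) + 1)·t^(s-1) joins the sum
for t in [1, 9/4): the term is ∫ sqrt(t)/2·t^(s-1)
over [9/4, ∞), the kernel integral of t**(-3/2) enters the sum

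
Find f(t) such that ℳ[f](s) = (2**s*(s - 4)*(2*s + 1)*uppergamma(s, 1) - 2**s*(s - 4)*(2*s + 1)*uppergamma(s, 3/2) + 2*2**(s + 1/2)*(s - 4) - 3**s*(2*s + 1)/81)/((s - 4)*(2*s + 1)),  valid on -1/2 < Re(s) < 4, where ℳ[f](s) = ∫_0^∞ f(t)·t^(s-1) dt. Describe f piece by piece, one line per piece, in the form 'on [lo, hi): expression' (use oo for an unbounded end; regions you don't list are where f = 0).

split f at 2, 3: ℳ[f](s) collects 3 kernel integrals
on [0, 2): add ∫ sqrt(t)·t^(s-1) dt
on [2, 3) integrate f = exp(-t/2) against the kernel
piece [3, ∞): integrate t**(-4) against the kernel

on [0, 2): sqrt(t)
on [2, 3): exp(-t/2)
on [3, oo): t**(-4)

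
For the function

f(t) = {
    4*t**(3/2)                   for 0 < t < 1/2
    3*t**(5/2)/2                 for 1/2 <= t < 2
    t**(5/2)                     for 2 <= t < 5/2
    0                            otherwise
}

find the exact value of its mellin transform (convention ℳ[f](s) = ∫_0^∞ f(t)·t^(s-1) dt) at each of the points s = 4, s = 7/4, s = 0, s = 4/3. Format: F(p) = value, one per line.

the 3 pieces separated at 1/2, 2 each add one integral
∫ over [0, 1/2) of 4*t**(3/2)·t^(s-1) joins the sum
between 1/2 and 2 the integrand is 3*t**(5/2)/2·t^(s-1)
over [2, 5/2), the kernel integral of t**(5/2) enters the sum

F(4) = 90287*sqrt(2)/18304 + 15625*sqrt(10)/832
F(7/4) = 2**(1/4)*(233*sqrt(2) + 6656 + 16250*sqrt(2)*5**(1/4))/3536
F(0) = 167*sqrt(2)/120 + 5*sqrt(10)/4
F(4/3) = 3*2**(1/6)*(317 + 2176*2**(2/3) + 4250*5**(5/6))/6256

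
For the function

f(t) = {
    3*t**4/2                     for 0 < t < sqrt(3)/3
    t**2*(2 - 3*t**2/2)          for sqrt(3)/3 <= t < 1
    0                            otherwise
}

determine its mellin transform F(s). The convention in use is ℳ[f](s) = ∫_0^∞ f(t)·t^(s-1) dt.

back out the power substitution: 3*t**2/2 on [0, 1/3); t*(2 - 3*t/2) on [1/3, 1)
invert the shared t-power to get 3*t/2 on [0, 1/3); 2 - 3*t/2 on [1/3, 1)
undo the common scale on t: t on [0, 1/2); 2 - t on [1/2, 3/2)
integrate the 2 segments split at sqrt(3)/3, then add the results
∫ 3*t**4/2·t^(s-1) over [0, sqrt(3)/3)
∫ t**2*(2 - 3*t**2/2)·t^(s-1) over [sqrt(3)/3, 1)

(3*3**(s/2)*(s + 2) + 24*3**(s/2) - 2*s - 12)/(6*3**(s/2)*(s + 2)*(s + 4))
  Re(s) > -4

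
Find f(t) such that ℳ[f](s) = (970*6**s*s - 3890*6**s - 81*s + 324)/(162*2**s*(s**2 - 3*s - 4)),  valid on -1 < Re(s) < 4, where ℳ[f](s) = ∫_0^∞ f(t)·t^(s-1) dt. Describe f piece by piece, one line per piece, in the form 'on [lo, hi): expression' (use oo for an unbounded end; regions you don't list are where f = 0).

decompose at 1/2, 3; ℳ[f](s) sums the 3 pieces' integrals
∫ t·t^(s-1) over [0, 1/2)
between 1/2 and 3 the integrand is 2*t·t^(s-1)
∫ t**(-4)·t^(s-1) over [3, ∞)

on [0, 1/2): t
on [1/2, 3): 2*t
on [3, oo): t**(-4)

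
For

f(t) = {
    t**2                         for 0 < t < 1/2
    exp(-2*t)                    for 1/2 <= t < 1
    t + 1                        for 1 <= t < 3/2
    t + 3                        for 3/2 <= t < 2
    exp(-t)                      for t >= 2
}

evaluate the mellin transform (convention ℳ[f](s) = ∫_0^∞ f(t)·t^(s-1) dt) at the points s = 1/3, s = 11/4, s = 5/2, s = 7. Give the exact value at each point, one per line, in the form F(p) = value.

integrate the 5 segments split at 1/2, 1, 3/2, 2, then add the results
on [0, 1/2): add ∫ t**2·t^(s-1) dt
between 1/2 and 1 the integrand is exp(-2*t)·t^(s-1)
the [1, 3/2) slice contributes ∫ (t + 1)·t^(s-1) dt
segment 3/2 to 2 holds (t + 3); add its integral
on [2, ∞) integrate f = exp(-t) against the kernel

F(1/3) = 2**(2/3)*(-168*3**(1/3) - 105*2**(1/3) - 28*uppergamma(1/3, 2) + 28*2**(1/3)*uppergamma(1/3, 2) + 3 + 28*uppergamma(1/3, 1) + 294*2**(2/3))/56
F(11/4) = 2**(1/4)*(-20520*3**(3/4) - 7904*2**(3/4) - 3135*uppergamma(11/4, 2) + 165 + 3135*uppergamma(11/4, 1) + 12540*2**(3/4)*uppergamma(11/4, 2) + 162944*sqrt(2))/25080
F(5/2) = sqrt(2)*(3150*E + 630*sqrt(2)*(-7 + 6*sqrt(pi)*exp(2)*erfc(sqrt(2)) + 28*sqrt(2)) + (-9072*sqrt(3) - 3456*sqrt(2) - 945*sqrt(pi)*erfc(sqrt(2)) + 945*sqrt(pi)*erfc(1) + 71494)*exp(2))*exp(-2)/10080
F(7) = (493164*E + 2635567*exp(2) + 169493184)*exp(-2)/32256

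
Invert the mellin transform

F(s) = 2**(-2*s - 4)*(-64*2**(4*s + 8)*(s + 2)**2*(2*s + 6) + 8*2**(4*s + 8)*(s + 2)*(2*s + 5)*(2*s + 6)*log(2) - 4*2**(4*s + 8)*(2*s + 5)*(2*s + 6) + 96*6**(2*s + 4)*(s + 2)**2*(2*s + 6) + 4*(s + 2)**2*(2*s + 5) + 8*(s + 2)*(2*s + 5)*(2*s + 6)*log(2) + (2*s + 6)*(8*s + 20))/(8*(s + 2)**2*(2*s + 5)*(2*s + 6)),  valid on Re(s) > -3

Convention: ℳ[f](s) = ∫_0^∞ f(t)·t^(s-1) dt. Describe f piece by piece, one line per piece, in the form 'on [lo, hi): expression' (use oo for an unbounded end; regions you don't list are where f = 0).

on [0, 1/4): t**3
on [1/4, 4): t**2*log(sqrt(t))
on [4, 9): 2*t**(5/2)

peel off the shared t-power: t on [0, 1/4); log(sqrt(t)) on [1/4, 4); 2*sqrt(t) on [4, 9)
invert the power substitution to get t**2 on [0, 1/2); log(t) on [1/2, 2); 2*t on [2, 3)
decompose at 1/4, 4; ℳ[f](s) sums the 3 pieces' integrals
the [0, 1/4) slice contributes ∫ t**3·t^(s-1) dt
segment [1/4, 4) carries t**2*log(sqrt(t)); integrate it
on [4, 9) integrate f = 2*t**(5/2) against the kernel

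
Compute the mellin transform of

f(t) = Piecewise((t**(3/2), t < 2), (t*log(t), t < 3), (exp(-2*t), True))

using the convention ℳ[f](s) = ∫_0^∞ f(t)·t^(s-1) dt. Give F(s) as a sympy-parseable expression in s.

integrate the 3 segments split at 2, 3, then add the results
over [0, 2), the kernel integral of t**(3/2) enters the sum
on [2, 3) integrate f = t*log(t) against the kernel
∫ over [3, ∞) of exp(-2*t)·t^(s-1) joins the sum

(-12**s*s*(2*s + 3)*log(4) - 12**s*(2*s + 3)*log(4) + 12**s*(4*s + 6) + 12**s*sqrt(2)*(4*s**2 + 8*s + 4) + 3*18**s*s*(2*s + 3)*log(3) + 18**s*(-6*s - 9) + 3*18**s*(2*s + 3)*log(3) + 3**s*(2*s + 3)*(s**2 + 2*s + 1)*uppergamma(s, 6))/(6**s*(2*s + 3)*(s**2 + 2*s + 1))
  Re(s) > -3/2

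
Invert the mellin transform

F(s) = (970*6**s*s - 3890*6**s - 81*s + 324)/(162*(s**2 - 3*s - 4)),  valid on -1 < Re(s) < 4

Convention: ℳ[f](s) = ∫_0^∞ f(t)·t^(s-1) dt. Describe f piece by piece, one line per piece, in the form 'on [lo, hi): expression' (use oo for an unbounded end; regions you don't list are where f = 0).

remove the common scale on t first: t on [0, 1/2); 2*t on [1/2, 3); t**(-4) on [3, ∞)
split f at 1, 6: ℳ[f](s) collects 3 kernel integrals
between 0 and 1 the integrand is t/2·t^(s-1)
∫ over [1, 6) of t·t^(s-1) joins the sum
on [6, ∞): add ∫ 16/t**4·t^(s-1) dt

on [0, 1): t/2
on [1, 6): t
on [6, oo): 16/t**4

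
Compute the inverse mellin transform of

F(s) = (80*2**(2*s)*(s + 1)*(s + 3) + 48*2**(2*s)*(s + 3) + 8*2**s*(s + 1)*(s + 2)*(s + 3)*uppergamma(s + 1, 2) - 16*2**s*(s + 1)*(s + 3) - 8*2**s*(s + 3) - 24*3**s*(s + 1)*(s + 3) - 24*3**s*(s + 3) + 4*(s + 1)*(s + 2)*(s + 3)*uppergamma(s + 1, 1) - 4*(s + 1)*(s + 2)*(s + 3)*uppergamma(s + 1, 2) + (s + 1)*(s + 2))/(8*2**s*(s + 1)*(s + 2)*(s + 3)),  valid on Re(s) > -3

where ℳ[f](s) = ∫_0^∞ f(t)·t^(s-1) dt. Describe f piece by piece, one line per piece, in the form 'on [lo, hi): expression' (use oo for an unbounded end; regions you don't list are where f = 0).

strip the shared t-power: t**2 on [0, 1/2); exp(-2*t) on [1/2, 1); t + 1 on [1, 3/2); …
breakpoints 1/2, 1, 3/2, 2: one integral from each of the 5 segments
over [0, 1/2), the kernel integral of t**3 enters the sum
piece [1/2, 1): integrate t*exp(-2*t) against the kernel
on [1, 3/2) integrate f = t*(t + 1) against the kernel
the [3/2, 2) slice contributes ∫ t*(t + 3)·t^(s-1) dt
piece [2, ∞): integrate t*exp(-t) against the kernel

on [0, 1/2): t**3
on [1/2, 1): t*exp(-2*t)
on [1, 3/2): t*(t + 1)
on [3/2, 2): t*(t + 3)
on [2, oo): t*exp(-t)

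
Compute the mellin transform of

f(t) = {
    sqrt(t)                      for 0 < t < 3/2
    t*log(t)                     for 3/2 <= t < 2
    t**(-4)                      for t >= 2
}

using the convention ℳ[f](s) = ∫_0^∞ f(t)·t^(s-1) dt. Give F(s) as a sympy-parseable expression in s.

(-32*2**(2*s)*(s - 4)*(2*s + 1) + 3**s*s*(s - 4)*(2*s + 1)*(-24*log(3) + 24*log(2)) + 3**s*(s - 4)*(2*s + 1)*(-24*log(3) + 24*log(2)) + 24*3**s*(s - 4)*(2*s + 1) + 16*3**s*sqrt(6)*(s - 4)*(s**2 + 2*s + 1) + 32*4**s*s*(s - 4)*(2*s + 1)*log(2) + 32*4**s*(s - 4)*(2*s + 1)*log(2) - 4**s*(2*s + 1)*(s**2 + 2*s + 1))/(16*2**s*(s - 4)*(2*s + 1)*(s**2 + 2*s + 1))
  -1/2 < Re(s) < 4

f breaks at 3/2, 2 into 3 integrals to sum
for t in [0, 3/2): the term is ∫ sqrt(t)·t^(s-1)
on [3/2, 2) integrate f = t*log(t) against the kernel
for t in [2, ∞): the term is ∫ t**(-4)·t^(s-1)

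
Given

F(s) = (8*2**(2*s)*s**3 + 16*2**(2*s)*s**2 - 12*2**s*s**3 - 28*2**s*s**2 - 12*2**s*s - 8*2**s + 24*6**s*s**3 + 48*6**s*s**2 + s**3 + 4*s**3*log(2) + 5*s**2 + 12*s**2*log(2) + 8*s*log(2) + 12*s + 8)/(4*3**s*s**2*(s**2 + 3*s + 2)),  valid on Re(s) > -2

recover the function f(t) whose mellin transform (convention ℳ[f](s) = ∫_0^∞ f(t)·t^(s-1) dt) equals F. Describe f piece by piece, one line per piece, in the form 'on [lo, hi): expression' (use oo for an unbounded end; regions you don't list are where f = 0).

the common scale on t comes off first: t**2 on [0, 1/2); log(t) on [1/2, 1); 3*t on [1, 2); …
back out the shared t-power: t on [0, 1/2); log(t)/t on [1/2, 1); 3 on [1, 2); …
along the cuts 1/3, 2/3, 4/3, ℳ[f](s) splits into 4 integrals
for t in [0, 1/3): the term is ∫ 9*t**2/4·t^(s-1)
on [1/3, 2/3) integrate f = log(3*t/2) against the kernel
piece [2/3, 4/3): integrate 9*t/2 against the kernel
between 4/3 and 2 the integrand is 3*t·t^(s-1)

on [0, 1/3): 9*t**2/4
on [1/3, 2/3): log(3*t/2)
on [2/3, 4/3): 9*t/2
on [4/3, 2): 3*t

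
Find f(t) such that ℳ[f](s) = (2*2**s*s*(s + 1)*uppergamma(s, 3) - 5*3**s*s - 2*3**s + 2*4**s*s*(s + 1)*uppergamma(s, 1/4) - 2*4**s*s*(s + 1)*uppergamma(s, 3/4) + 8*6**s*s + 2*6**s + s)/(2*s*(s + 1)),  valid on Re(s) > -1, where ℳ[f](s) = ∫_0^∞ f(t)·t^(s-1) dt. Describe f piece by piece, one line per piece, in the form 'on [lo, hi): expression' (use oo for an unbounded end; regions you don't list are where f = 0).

strip the common scale on t: t on [0, 1/2); exp(-t/2) on [1/2, 3/2); t + 1 on [3/2, 3); …
the 4 pieces separated at 1, 3, 6 each add one integral
segment 0 to 1 holds t/2; add its integral
segment 1 to 3 holds exp(-t/4); add its integral
the [3, 6) slice contributes ∫ (t/2 + 1)·t^(s-1) dt
∫ exp(-t/2)·t^(s-1) over [6, ∞)

on [0, 1): t/2
on [1, 3): exp(-t/4)
on [3, 6): t/2 + 1
on [6, oo): exp(-t/2)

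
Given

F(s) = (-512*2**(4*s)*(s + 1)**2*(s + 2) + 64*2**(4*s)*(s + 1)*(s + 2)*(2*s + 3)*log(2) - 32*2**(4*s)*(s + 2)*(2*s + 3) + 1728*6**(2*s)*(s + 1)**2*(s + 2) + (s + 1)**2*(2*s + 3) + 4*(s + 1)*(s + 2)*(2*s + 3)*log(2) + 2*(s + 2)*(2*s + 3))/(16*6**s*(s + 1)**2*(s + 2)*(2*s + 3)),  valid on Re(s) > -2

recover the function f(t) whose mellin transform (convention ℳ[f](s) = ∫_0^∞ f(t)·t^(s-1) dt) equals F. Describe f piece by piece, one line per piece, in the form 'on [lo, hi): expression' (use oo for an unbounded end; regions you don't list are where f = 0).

on [0, 1/6): 9*t**2/4
on [1/6, 8/3): 3*t*log(sqrt(6)*sqrt(t)/2)/2
on [8/3, 6): 3*sqrt(6)*t**(3/2)/2

strip the common scale on t: t**2 on [0, 1/4); t*log(sqrt(t)) on [1/4, 4); 2*t**(3/2) on [4, 9)
remove the shared t-power first: t on [0, 1/4); log(sqrt(t)) on [1/4, 4); 2*sqrt(t) on [4, 9)
the power substitution comes off first: t**2 on [0, 1/2); log(t) on [1/2, 2); 2*t on [2, 3)
integrate the 3 segments split at 1/6, 8/3, then add the results
for t in [0, 1/6): the term is ∫ 9*t**2/4·t^(s-1)
∫ 3*t*log(sqrt(6)*sqrt(t)/2)/2·t^(s-1) over [1/6, 8/3)
[8/3, 6) adds the kernel integral of 3*sqrt(6)*t**(3/2)/2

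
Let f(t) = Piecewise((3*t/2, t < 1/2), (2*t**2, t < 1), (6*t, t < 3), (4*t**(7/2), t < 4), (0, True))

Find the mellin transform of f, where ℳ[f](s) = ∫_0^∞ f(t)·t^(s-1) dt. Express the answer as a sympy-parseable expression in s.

integrate the 4 segments split at 1/2, 1, 3, then add the results
over [0, 1/2), the kernel integral of 3*t/2 enters the sum
segment 1/2 to 1 holds 2*t**2; add its integral
segment 1 to 3 holds 6*t; add its integral
between 3 and 4 the integrand is 4*t**(7/2)·t^(s-1)

(4096*2**(2*s)*(s + 1)*(s + 2) + 72*3**s*(s + 2)*(2*s + 7) - 864*3**(s + 1/2)*(s + 1)*(s + 2) + 8*(s + 1)*(2*s + 7) - 24*(s + 2)*(2*s + 7) - 2*(s + 1)*(2*s + 7)/2**s + 3*(s + 2)*(2*s + 7)/2**s)/(4*(s + 1)*(s + 2)*(2*s + 7))
  Re(s) > -1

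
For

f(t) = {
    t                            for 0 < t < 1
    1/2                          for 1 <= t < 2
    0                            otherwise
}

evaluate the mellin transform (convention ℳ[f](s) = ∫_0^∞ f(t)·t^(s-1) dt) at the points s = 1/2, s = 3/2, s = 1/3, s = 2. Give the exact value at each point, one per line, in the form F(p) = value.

F(1/2) = -1/3 + sqrt(2)
F(3/2) = 1/15 + 2*sqrt(2)/3
F(1/3) = -3/4 + 3*2**(1/3)/2
F(2) = 13/12

split f at 1: ℳ[f](s) collects 2 kernel integrals
for t in [0, 1): the term is ∫ t·t^(s-1)
∫ 1/2·t^(s-1) over [1, 2)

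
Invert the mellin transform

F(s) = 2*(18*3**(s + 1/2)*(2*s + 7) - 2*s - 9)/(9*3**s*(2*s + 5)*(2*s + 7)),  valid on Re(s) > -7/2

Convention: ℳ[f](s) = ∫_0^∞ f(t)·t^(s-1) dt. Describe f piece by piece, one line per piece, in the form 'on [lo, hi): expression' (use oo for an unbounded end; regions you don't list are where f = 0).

on [0, 1/3): 3*sqrt(3)*t**(7/2)
on [1/3, 1): 2*sqrt(3)*t**(5/2)

peel off the shared t-power: 3*sqrt(3)*t**(3/2) on [0, 1/3); 2*sqrt(3)*sqrt(t) on [1/3, 1)
undo the common scale on t: 3*sqrt(6)*t**(3/2)/4 on [0, 2/3); sqrt(6)*sqrt(t) on [2/3, 2)
remove the common scale on t first: t**(3/2) on [0, 1); 2*sqrt(t) on [1, 3)
along the cuts 1/3, ℳ[f](s) splits into 2 integrals
between 0 and 1/3 the integrand is 3*sqrt(3)*t**(7/2)·t^(s-1)
on [1/3, 1) integrate f = 2*sqrt(3)*t**(5/2) against the kernel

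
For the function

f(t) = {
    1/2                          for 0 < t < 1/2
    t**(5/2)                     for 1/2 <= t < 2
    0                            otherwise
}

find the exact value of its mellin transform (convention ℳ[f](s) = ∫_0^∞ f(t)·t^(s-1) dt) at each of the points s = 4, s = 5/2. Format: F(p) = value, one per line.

F(4) = 1/128 + 8191*sqrt(2)/832
F(5/2) = sqrt(2)/40 + 1023/160

summing 2 kernel integrals split by 1/2 yields ℳ[f](s)
for t in [0, 1/2): the term is ∫ 1/2·t^(s-1)
the [1/2, 2) slice contributes ∫ t**(5/2)·t^(s-1) dt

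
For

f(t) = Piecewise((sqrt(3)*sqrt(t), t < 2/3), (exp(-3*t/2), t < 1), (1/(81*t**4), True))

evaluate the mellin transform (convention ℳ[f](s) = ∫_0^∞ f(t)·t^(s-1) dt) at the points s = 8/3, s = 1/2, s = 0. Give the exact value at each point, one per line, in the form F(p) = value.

F(8/3) = 3**(1/3)*(-912*2**(2/3)*uppergamma(8/3, 3/2) + 19*3**(2/3) + 576*2**(1/6) + 912*2**(2/3)*uppergamma(8/3, 1))/6156
F(1/2) = -sqrt(6)*sqrt(pi)*erfc(sqrt(6)/2)/3 + 2/567 + sqrt(6)*sqrt(pi)*erfc(1)/3 + 2*sqrt(3)/3
F(0) = Ei(-3/2) + 1/324 - Ei(-1) + 2*sqrt(2)

the common scale on t comes off first: sqrt(t) on [0, 2); exp(-t/2) on [2, 3); t**(-4) on [3, ∞)
treat the 3 regions marked off by 2/3, 1 separately and sum
between 0 and 2/3 the integrand is sqrt(3)*sqrt(t)·t^(s-1)
on [2/3, 1): add ∫ exp(-3*t/2)·t^(s-1) dt
on [1, ∞): add ∫ 1/(81*t**4)·t^(s-1) dt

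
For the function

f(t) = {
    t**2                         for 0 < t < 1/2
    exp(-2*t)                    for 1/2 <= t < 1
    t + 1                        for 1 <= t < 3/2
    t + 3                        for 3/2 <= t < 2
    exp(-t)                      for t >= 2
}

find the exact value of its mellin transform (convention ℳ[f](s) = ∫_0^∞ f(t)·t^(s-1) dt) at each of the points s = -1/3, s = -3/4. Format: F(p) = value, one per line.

along the cuts 1/2, 1, 3/2, 2, ℳ[f](s) splits into 5 integrals
∫ t**2·t^(s-1) over [0, 1/2)
∫ over [1/2, 1) of exp(-2*t)·t^(s-1) joins the sum
over [1, 3/2), the kernel integral of (t + 1) enters the sum
over [3/2, 2), the kernel integral of (t + 3) enters the sum
for t in [2, ∞): the term is ∫ exp(-t)·t^(s-1)

F(-1/3) = 2**(1/3)*(-3*2**(1/3) - uppergamma(-1/3, 2) + 2**(2/3)*uppergamma(-1/3, 2)/2 + 3/20 + uppergamma(-1/3, 1) + 3*2**(2/3)/4 + 2*3**(2/3))
F(-3/4) = 2**(3/4)*(-4*2**(1/4)/3 - uppergamma(-3/4, 2) + 2**(1/4)*uppergamma(-3/4, 2)/2 + uppergamma(-3/4, 1) + 1/5 + 8*3**(1/4)/9 + sqrt(2))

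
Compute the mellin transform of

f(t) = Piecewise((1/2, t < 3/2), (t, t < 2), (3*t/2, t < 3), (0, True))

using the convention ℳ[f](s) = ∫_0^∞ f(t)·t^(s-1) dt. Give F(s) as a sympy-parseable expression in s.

linearity at 3/2, 2 turns ℳ[f](s) into 3 summed integrals
on [0, 3/2) integrate f = 1/2 against the kernel
∫ t·t^(s-1) over [3/2, 2)
on [2, 3): add ∫ 3*t/2·t^(s-1) dt

(3**s*(s + 1) + s*(-2*2**(2*s) - 3*3**s + 9*6**s))/(2*2**s*s*(s + 1))
  Re(s) > 0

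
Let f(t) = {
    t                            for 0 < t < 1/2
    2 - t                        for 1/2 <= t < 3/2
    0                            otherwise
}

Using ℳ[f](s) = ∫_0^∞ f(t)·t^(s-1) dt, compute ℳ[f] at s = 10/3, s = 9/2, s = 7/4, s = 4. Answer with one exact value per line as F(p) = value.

along the cuts 1/2, ℳ[f](s) splits into 2 integrals
piece [0, 1/2): integrate t against the kernel
for t in [1/2, 3/2): the term is ∫ (2 - t)·t^(s-1)

F(10/3) = 3*2**(2/3)*(-16 + 297*3**(1/3))/2080
F(9/2) = sqrt(2)*(-26 + 1377*sqrt(3))/3168
F(7/4) = 3*2**(1/4)*(-10 + 23*3**(3/4))/154
F(4) = 159/160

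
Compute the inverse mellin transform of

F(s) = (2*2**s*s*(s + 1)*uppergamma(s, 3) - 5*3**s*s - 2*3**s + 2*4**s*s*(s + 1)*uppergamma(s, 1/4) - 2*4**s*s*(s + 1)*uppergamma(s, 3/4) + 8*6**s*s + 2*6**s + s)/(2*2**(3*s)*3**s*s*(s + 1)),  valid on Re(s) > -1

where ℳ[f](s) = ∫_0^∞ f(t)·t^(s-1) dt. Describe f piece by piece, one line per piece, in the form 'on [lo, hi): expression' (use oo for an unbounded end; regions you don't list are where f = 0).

on [0, 1/24): 12*t
on [1/24, 1/8): exp(-6*t)
on [1/8, 1/4): 12*t + 1
on [1/4, oo): exp(-12*t)

back out the common scale on t: 4*t on [0, 1/8); exp(-2*t) on [1/8, 3/8); 4*t + 1 on [3/8, 3/4); …
peel off the common scale on t: 2*t on [0, 1/4); exp(-t) on [1/4, 3/4); 2*t + 1 on [3/4, 3/2); …
invert the common scale on t to get t on [0, 1/2); exp(-t/2) on [1/2, 3/2); t + 1 on [3/2, 3); …
f breaks at 1/24, 1/8, 1/4 into 4 integrals to sum
∫ over [0, 1/24) of 12*t·t^(s-1) joins the sum
∫ exp(-6*t)·t^(s-1) over [1/24, 1/8)
on [1/8, 1/4): add ∫ (12*t + 1)·t^(s-1) dt
piece [1/4, ∞): integrate exp(-12*t) against the kernel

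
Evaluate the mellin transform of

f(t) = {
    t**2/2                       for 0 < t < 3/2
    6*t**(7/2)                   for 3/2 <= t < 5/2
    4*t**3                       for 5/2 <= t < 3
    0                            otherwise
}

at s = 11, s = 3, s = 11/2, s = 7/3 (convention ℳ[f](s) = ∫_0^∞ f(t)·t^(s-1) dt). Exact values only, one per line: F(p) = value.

F(11) = -14348907*sqrt(6)/237568 + 18310546875*sqrt(10)/237568 + 1878788020507/1490944
F(3) = -2187*sqrt(6)/416 + 311039/960 + 46875*sqrt(10)/416
F(11/2) = -390625*sqrt(10)/1088 + 729*sqrt(6)/1280 + 966721/384 + 52488*sqrt(3)/17
F(7/3) = -9375*2**(2/3)*5**(1/3)/256 - 2187*2**(1/6)*3**(5/6)/560 + 243*2**(2/3)*3**(1/3)/832 + 5625*2**(1/6)*5**(5/6)/112 + 729*3**(1/3)/4

treat the 3 regions marked off by 3/2, 5/2 separately and sum
∫ t**2/2·t^(s-1) over [0, 3/2)
[3/2, 5/2) adds the kernel integral of 6*t**(7/2)
∫ over [5/2, 3) of 4*t**3·t^(s-1) joins the sum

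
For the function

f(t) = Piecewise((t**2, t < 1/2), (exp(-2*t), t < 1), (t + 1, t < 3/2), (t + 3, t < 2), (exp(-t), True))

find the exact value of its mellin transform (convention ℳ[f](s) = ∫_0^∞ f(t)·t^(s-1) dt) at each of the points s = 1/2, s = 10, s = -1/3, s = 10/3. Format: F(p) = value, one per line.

along the cuts 1/2, 1, 3/2, 2, ℳ[f](s) splits into 5 integrals
for t in [0, 1/2): the term is ∫ t**2·t^(s-1)
[1/2, 1) adds the kernel integral of exp(-2*t)
the [1, 3/2) slice contributes ∫ (t + 1)·t^(s-1) dt
[3/2, 2) adds the kernel integral of (t + 3)
segment 2 to ∞ holds exp(-t); add its integral

F(1/2) = sqrt(2)*(-120*sqrt(3) - 80*sqrt(2) - 30*sqrt(pi)*erfc(sqrt(2)) + 30*sqrt(2)*sqrt(pi)*erfc(sqrt(2)) + 30*sqrt(pi)*erfc(1) + 443)/60
F(10) = (2604122400*E + 1302094759*exp(2) + 7241213675520)*exp(-2)/2703360
F(-1/3) = 2**(1/3)*(-3*2**(1/3) - uppergamma(-1/3, 2) + 2**(2/3)*uppergamma(-1/3, 2)/2 + 3/20 + uppergamma(-1/3, 1) + 3*2**(2/3)/4 + 2*3**(2/3))
F(10/3) = 2**(2/3)*(-67392*3**(1/3) - 17664*2**(1/3) - 4160*uppergamma(10/3, 2) + 195 + 4160*uppergamma(10/3, 1) + 33280*2**(1/3)*uppergamma(10/3, 2) + 362496*2**(2/3))/66560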